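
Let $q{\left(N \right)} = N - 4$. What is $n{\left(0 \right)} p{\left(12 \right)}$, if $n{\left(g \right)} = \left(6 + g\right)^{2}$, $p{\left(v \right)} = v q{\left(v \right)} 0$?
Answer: $0$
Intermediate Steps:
$q{\left(N \right)} = -4 + N$ ($q{\left(N \right)} = N - 4 = -4 + N$)
$p{\left(v \right)} = 0$ ($p{\left(v \right)} = v \left(-4 + v\right) 0 = 0$)
$n{\left(0 \right)} p{\left(12 \right)} = \left(6 + 0\right)^{2} \cdot 0 = 6^{2} \cdot 0 = 36 \cdot 0 = 0$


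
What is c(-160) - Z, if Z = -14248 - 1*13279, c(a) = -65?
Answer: 27462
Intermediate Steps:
Z = -27527 (Z = -14248 - 13279 = -27527)
c(-160) - Z = -65 - 1*(-27527) = -65 + 27527 = 27462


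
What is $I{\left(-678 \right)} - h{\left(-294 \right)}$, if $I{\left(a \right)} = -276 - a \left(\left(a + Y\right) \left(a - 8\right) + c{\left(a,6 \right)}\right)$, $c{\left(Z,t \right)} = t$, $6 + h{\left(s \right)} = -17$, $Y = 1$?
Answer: $314881931$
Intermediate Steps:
$h{\left(s \right)} = -23$ ($h{\left(s \right)} = -6 - 17 = -23$)
$I{\left(a \right)} = -276 - a \left(6 + \left(1 + a\right) \left(-8 + a\right)\right)$ ($I{\left(a \right)} = -276 - a \left(\left(a + 1\right) \left(a - 8\right) + 6\right) = -276 - a \left(\left(1 + a\right) \left(-8 + a\right) + 6\right) = -276 - a \left(6 + \left(1 + a\right) \left(-8 + a\right)\right)$)
$I{\left(-678 \right)} - h{\left(-294 \right)} = \left(-276 - \left(-678\right)^{3} + 2 \left(-678\right) + 7 \left(-678\right)^{2}\right) - -23 = \left(-276 - -311665752 - 1356 + 7 \cdot 459684\right) + 23 = \left(-276 + 311665752 - 1356 + 3217788\right) + 23 = 314881908 + 23 = 314881931$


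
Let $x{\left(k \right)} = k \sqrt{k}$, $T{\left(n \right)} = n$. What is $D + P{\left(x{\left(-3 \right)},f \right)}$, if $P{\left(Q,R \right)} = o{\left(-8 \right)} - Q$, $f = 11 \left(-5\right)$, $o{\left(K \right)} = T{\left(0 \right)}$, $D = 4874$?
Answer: $4874 + 3 i \sqrt{3} \approx 4874.0 + 5.1962 i$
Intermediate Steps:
$o{\left(K \right)} = 0$
$f = -55$
$x{\left(k \right)} = k^{\frac{3}{2}}$
$P{\left(Q,R \right)} = - Q$ ($P{\left(Q,R \right)} = 0 - Q = - Q$)
$D + P{\left(x{\left(-3 \right)},f \right)} = 4874 - \left(-3\right)^{\frac{3}{2}} = 4874 - - 3 i \sqrt{3} = 4874 + 3 i \sqrt{3}$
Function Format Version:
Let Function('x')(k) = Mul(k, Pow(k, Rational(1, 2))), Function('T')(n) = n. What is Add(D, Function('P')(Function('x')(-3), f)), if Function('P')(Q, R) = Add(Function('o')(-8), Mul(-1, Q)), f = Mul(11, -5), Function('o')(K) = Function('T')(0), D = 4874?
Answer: Add(4874, Mul(3, I, Pow(3, Rational(1, 2)))) ≈ Add(4874.0, Mul(5.1962, I))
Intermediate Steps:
Function('o')(K) = 0
f = -55
Function('x')(k) = Pow(k, Rational(3, 2))
Function('P')(Q, R) = Mul(-1, Q) (Function('P')(Q, R) = Add(0, Mul(-1, Q)) = Mul(-1, Q))
Add(D, Function('P')(Function('x')(-3), f)) = Add(4874, Mul(-1, Pow(-3, Rational(3, 2)))) = Add(4874, Mul(-1, Mul(-3, I, Pow(3, Rational(1, 2))))) = Add(4874, Mul(3, I, Pow(3, Rational(1, 2))))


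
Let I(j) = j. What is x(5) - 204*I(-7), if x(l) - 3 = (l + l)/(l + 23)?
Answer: 20039/14 ≈ 1431.4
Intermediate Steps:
x(l) = 3 + 2*l/(23 + l) (x(l) = 3 + (l + l)/(l + 23) = 3 + (2*l)/(23 + l) = 3 + 2*l/(23 + l))
x(5) - 204*I(-7) = (69 + 5*5)/(23 + 5) - 204*(-7) = (69 + 25)/28 + 1428 = (1/28)*94 + 1428 = 47/14 + 1428 = 20039/14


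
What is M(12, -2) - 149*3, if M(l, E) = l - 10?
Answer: -445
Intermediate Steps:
M(l, E) = -10 + l
M(12, -2) - 149*3 = (-10 + 12) - 149*3 = 2 - 447 = -445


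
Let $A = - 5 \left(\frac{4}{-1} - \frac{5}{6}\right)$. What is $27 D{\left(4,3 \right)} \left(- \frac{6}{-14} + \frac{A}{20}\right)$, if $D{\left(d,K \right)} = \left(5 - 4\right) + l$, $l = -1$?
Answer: $0$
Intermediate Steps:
$D{\left(d,K \right)} = 0$ ($D{\left(d,K \right)} = \left(5 - 4\right) - 1 = 1 - 1 = 0$)
$A = \frac{145}{6}$ ($A = - 5 \left(4 \left(-1\right) - \frac{5}{6}\right) = - 5 \left(-4 - \frac{5}{6}\right) = \left(-5\right) \left(- \frac{29}{6}\right) = \frac{145}{6} \approx 24.167$)
$27 D{\left(4,3 \right)} \left(- \frac{6}{-14} + \frac{A}{20}\right) = 27 \cdot 0 \left(- \frac{6}{-14} + \frac{145}{6 \cdot 20}\right) = 0 \left(\left(-6\right) \left(- \frac{1}{14}\right) + \frac{145}{6} \cdot \frac{1}{20}\right) = 0 \left(\frac{3}{7} + \frac{29}{24}\right) = 0 \cdot \frac{275}{168} = 0$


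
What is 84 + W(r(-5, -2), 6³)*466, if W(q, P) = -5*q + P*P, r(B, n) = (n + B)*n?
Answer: 21709160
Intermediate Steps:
r(B, n) = n*(B + n) (r(B, n) = (B + n)*n = n*(B + n))
W(q, P) = P² - 5*q (W(q, P) = -5*q + P² = P² - 5*q)
84 + W(r(-5, -2), 6³)*466 = 84 + ((6³)² - (-10)*(-5 - 2))*466 = 84 + (216² - (-10)*(-7))*466 = 84 + (46656 - 5*14)*466 = 84 + (46656 - 70)*466 = 84 + 46586*466 = 84 + 21709076 = 21709160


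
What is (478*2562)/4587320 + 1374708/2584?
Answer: 98584218156/185213045 ≈ 532.27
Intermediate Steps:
(478*2562)/4587320 + 1374708/2584 = 1224636*(1/4587320) + 1374708*(1/2584) = 306159/1146830 + 343677/646 = 98584218156/185213045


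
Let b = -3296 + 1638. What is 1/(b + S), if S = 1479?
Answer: -1/179 ≈ -0.0055866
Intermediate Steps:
b = -1658
1/(b + S) = 1/(-1658 + 1479) = 1/(-179) = -1/179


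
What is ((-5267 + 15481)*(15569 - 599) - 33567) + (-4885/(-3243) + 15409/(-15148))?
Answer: 7509733909331125/49124964 ≈ 1.5287e+8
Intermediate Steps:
((-5267 + 15481)*(15569 - 599) - 33567) + (-4885/(-3243) + 15409/(-15148)) = (10214*14970 - 33567) + (-4885*(-1/3243) + 15409*(-1/15148)) = (152903580 - 33567) + (4885/3243 - 15409/15148) = 152870013 + 24026593/49124964 = 7509733909331125/49124964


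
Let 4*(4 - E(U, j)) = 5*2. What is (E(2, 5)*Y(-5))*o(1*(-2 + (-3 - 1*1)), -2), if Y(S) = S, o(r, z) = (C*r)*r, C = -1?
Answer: 270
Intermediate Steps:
o(r, z) = -r**2 (o(r, z) = (-r)*r = -r**2)
E(U, j) = 3/2 (E(U, j) = 4 - 5*2/4 = 4 - 1/4*10 = 4 - 5/2 = 3/2)
(E(2, 5)*Y(-5))*o(1*(-2 + (-3 - 1*1)), -2) = ((3/2)*(-5))*(-(1*(-2 + (-3 - 1*1)))**2) = -(-15)*(1*(-2 + (-3 - 1)))**2/2 = -(-15)*(1*(-2 - 4))**2/2 = -(-15)*(1*(-6))**2/2 = -(-15)*(-6)**2/2 = -(-15)*36/2 = -15/2*(-36) = 270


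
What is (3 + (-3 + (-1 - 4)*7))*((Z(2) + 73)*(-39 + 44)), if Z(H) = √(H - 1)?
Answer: -12950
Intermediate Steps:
Z(H) = √(-1 + H)
(3 + (-3 + (-1 - 4)*7))*((Z(2) + 73)*(-39 + 44)) = (3 + (-3 + (-1 - 4)*7))*((√(-1 + 2) + 73)*(-39 + 44)) = (3 + (-3 - 5*7))*((√1 + 73)*5) = (3 + (-3 - 35))*((1 + 73)*5) = (3 - 38)*(74*5) = -35*370 = -12950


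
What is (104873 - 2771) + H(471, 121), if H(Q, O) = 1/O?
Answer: 12354343/121 ≈ 1.0210e+5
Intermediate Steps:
(104873 - 2771) + H(471, 121) = (104873 - 2771) + 1/121 = 102102 + 1/121 = 12354343/121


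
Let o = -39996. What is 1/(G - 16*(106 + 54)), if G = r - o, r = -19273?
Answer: 1/18163 ≈ 5.5057e-5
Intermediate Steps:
G = 20723 (G = -19273 - 1*(-39996) = -19273 + 39996 = 20723)
1/(G - 16*(106 + 54)) = 1/(20723 - 16*(106 + 54)) = 1/(20723 - 16*160) = 1/(20723 - 2560) = 1/18163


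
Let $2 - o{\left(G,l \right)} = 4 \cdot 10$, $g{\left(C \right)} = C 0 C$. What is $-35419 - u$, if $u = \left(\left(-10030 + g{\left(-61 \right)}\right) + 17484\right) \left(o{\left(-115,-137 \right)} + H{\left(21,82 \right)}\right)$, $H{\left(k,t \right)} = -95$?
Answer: $955963$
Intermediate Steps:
$g{\left(C \right)} = 0$ ($g{\left(C \right)} = 0 C = 0$)
$o{\left(G,l \right)} = -38$ ($o{\left(G,l \right)} = 2 - 4 \cdot 10 = 2 - 40 = -38$)
$u = -991382$ ($u = \left(\left(-10030 + 0\right) + 17484\right) \left(-38 - 95\right) = \left(-10030 + 17484\right) \left(-133\right) = 7454 \left(-133\right) = -991382$)
$-35419 - u = -35419 - -991382 = -35419 + 991382 = 955963$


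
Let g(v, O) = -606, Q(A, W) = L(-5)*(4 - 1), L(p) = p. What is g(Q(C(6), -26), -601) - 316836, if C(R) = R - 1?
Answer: -317442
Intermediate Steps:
C(R) = -1 + R
Q(A, W) = -15 (Q(A, W) = -5*(4 - 1) = -5*3 = -15)
g(Q(C(6), -26), -601) - 316836 = -606 - 316836 = -317442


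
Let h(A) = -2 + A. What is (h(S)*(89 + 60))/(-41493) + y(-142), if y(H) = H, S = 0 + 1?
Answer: -5891857/41493 ≈ -142.00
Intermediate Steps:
S = 1
(h(S)*(89 + 60))/(-41493) + y(-142) = ((-2 + 1)*(89 + 60))/(-41493) - 142 = -1*149*(-1/41493) - 142 = -149*(-1/41493) - 142 = 149/41493 - 142 = -5891857/41493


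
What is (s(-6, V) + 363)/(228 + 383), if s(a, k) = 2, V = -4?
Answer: 365/611 ≈ 0.59738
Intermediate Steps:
(s(-6, V) + 363)/(228 + 383) = (2 + 363)/(228 + 383) = 365/611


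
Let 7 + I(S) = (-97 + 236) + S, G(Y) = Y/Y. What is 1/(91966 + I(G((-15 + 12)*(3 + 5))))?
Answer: 1/92099 ≈ 1.0858e-5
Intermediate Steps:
G(Y) = 1
I(S) = 132 + S (I(S) = -7 + ((-97 + 236) + S) = -7 + (139 + S) = 132 + S)
1/(91966 + I(G((-15 + 12)*(3 + 5)))) = 1/(91966 + (132 + 1)) = 1/(91966 + 133) = 1/92099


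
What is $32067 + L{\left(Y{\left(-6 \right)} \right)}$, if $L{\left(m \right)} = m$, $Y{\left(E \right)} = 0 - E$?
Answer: $32073$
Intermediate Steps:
$Y{\left(E \right)} = - E$
$32067 + L{\left(Y{\left(-6 \right)} \right)} = 32067 - -6 = 32067 + 6 = 32073$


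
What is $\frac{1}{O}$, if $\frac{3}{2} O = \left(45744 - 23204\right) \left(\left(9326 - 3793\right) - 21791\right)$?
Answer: $- \frac{3}{732910640} \approx -4.0933 \cdot 10^{-9}$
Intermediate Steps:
$O = - \frac{732910640}{3}$ ($O = \frac{2 \left(45744 - 23204\right) \left(\left(9326 - 3793\right) - 21791\right)}{3} = \frac{2 \cdot 22540 \left(\left(9326 - 3793\right) - 21791\right)}{3} = \frac{2 \cdot 22540 \left(5533 - 21791\right)}{3} = \frac{2 \cdot 22540 \left(-16258\right)}{3} = \frac{2}{3} \left(-366455320\right) = - \frac{732910640}{3} \approx -2.443 \cdot 10^{8}$)
$\frac{1}{O} = \frac{1}{- \frac{732910640}{3}} = - \frac{3}{732910640}$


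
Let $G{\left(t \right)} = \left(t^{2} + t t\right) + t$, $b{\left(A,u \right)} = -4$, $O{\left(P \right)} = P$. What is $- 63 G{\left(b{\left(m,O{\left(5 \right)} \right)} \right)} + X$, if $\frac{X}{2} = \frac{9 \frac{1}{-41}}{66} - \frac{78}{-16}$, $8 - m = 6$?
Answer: $- \frac{3164679}{1804} \approx -1754.3$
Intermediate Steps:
$m = 2$ ($m = 8 - 6 = 2$)
$X = \frac{17577}{1804}$ ($X = 2 \left(\frac{9 \frac{1}{-41}}{66} - \frac{78}{-16}\right) = 2 \left(9 \left(- \frac{1}{41}\right) \frac{1}{66} - - \frac{39}{8}\right) = 2 \left(\left(- \frac{9}{41}\right) \frac{1}{66} + \frac{39}{8}\right) = 2 \left(- \frac{3}{902} + \frac{39}{8}\right) = 2 \cdot \frac{17577}{3608} = \frac{17577}{1804} \approx 9.7433$)
$G{\left(t \right)} = t + 2 t^{2}$ ($G{\left(t \right)} = \left(t^{2} + t^{2}\right) + t = 2 t^{2} + t = t + 2 t^{2}$)
$- 63 G{\left(b{\left(m,O{\left(5 \right)} \right)} \right)} + X = - 63 \left(- 4 \left(1 + 2 \left(-4\right)\right)\right) + \frac{17577}{1804} = - 63 \left(- 4 \left(1 - 8\right)\right) + \frac{17577}{1804} = - 63 \left(\left(-4\right) \left(-7\right)\right) + \frac{17577}{1804} = \left(-63\right) 28 + \frac{17577}{1804} = -1764 + \frac{17577}{1804} = - \frac{3164679}{1804}$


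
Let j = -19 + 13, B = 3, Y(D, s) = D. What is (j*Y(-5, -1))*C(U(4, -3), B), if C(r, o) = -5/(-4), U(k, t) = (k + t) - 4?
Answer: 75/2 ≈ 37.500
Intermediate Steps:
U(k, t) = -4 + k + t
C(r, o) = 5/4 (C(r, o) = -5*(-¼) = 5/4)
j = -6
(j*Y(-5, -1))*C(U(4, -3), B) = -6*(-5)*(5/4) = 30*(5/4) = 75/2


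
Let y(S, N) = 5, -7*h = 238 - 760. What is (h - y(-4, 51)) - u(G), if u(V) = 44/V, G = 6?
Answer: 1307/21 ≈ 62.238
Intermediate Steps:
h = 522/7 (h = -(238 - 760)/7 = -1/7*(-522) = 522/7 ≈ 74.571)
(h - y(-4, 51)) - u(G) = (522/7 - 1*5) - 44/6 = (522/7 - 5) - 44/6 = 487/7 - 1*22/3 = 487/7 - 22/3 = 1307/21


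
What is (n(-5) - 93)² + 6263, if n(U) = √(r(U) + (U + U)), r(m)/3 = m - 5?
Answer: 14872 - 372*I*√10 ≈ 14872.0 - 1176.4*I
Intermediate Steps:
r(m) = -15 + 3*m (r(m) = 3*(m - 5) = 3*(-5 + m) = -15 + 3*m)
n(U) = √(-15 + 5*U) (n(U) = √((-15 + 3*U) + (U + U)) = √((-15 + 3*U) + 2*U) = √(-15 + 5*U))
(n(-5) - 93)² + 6263 = (√(-15 + 5*(-5)) - 93)² + 6263 = (√(-15 - 25) - 93)² + 6263 = (√(-40) - 93)² + 6263 = (2*I*√10 - 93)² + 6263 = (-93 + 2*I*√10)² + 6263 = 6263 + (-93 + 2*I*√10)²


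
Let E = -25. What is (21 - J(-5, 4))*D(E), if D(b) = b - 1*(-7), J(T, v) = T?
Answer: -468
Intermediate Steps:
D(b) = 7 + b (D(b) = b + 7 = 7 + b)
(21 - J(-5, 4))*D(E) = (21 - 1*(-5))*(7 - 25) = (21 + 5)*(-18) = 26*(-18) = -468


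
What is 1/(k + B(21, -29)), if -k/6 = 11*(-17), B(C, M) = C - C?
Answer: 1/1122 ≈ 0.00089127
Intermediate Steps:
B(C, M) = 0
k = 1122 (k = -66*(-17) = -6*(-187) = 1122)
1/(k + B(21, -29)) = 1/(1122 + 0) = 1/1122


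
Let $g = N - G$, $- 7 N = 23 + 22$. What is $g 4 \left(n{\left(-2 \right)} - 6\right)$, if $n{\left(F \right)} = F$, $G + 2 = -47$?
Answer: $- \frac{9536}{7} \approx -1362.3$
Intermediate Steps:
$G = -49$ ($G = -2 - 47 = -49$)
$N = - \frac{45}{7}$ ($N = - \frac{23 + 22}{7} = \left(- \frac{1}{7}\right) 45 = - \frac{45}{7} \approx -6.4286$)
$g = \frac{298}{7}$ ($g = - \frac{45}{7} - -49 = - \frac{45}{7} + 49 = \frac{298}{7} \approx 42.571$)
$g 4 \left(n{\left(-2 \right)} - 6\right) = \frac{298 \cdot 4 \left(-2 - 6\right)}{7} = \frac{298 \cdot 4 \left(-8\right)}{7} = \frac{298}{7} \left(-32\right) = - \frac{9536}{7}$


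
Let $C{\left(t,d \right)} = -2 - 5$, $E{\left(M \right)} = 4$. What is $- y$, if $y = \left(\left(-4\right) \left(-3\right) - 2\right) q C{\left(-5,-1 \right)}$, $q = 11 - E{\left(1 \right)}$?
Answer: $490$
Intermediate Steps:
$C{\left(t,d \right)} = -7$ ($C{\left(t,d \right)} = -2 - 5 = -7$)
$q = 7$ ($q = 11 - 4 = 7$)
$y = -490$ ($y = \left(\left(-4\right) \left(-3\right) - 2\right) 7 \left(-7\right) = \left(12 - 2\right) 7 \left(-7\right) = 10 \cdot 7 \left(-7\right) = 70 \left(-7\right) = -490$)
$- y = \left(-1\right) \left(-490\right) = 490$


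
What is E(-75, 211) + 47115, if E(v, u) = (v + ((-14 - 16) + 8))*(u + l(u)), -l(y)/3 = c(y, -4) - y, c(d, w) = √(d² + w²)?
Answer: -34753 + 291*√44537 ≈ 26659.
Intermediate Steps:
l(y) = -3*√(16 + y²) + 3*y (l(y) = -3*(√(y² + (-4)²) - y) = -3*(√(y² + 16) - y) = -3*(√(16 + y²) - y) = -3*√(16 + y²) + 3*y)
E(v, u) = (-22 + v)*(-3*√(16 + u²) + 4*u) (E(v, u) = (v + ((-14 - 16) + 8))*(u + (-3*√(16 + u²) + 3*u)) = (v + (-30 + 8))*(-3*√(16 + u²) + 4*u) = (v - 22)*(-3*√(16 + u²) + 4*u) = (-22 + v)*(-3*√(16 + u²) + 4*u))
E(-75, 211) + 47115 = (-88*211 + 66*√(16 + 211²) + 211*(-75) + 3*(-75)*(211 - √(16 + 211²))) + 47115 = (-18568 + 66*√(16 + 44521) - 15825 + 3*(-75)*(211 - √(16 + 44521))) + 47115 = (-18568 + 66*√44537 - 15825 + 3*(-75)*(211 - √44537)) + 47115 = (-18568 + 66*√44537 - 15825 + (-47475 + 225*√44537)) + 47115 = (-81868 + 291*√44537) + 47115 = -34753 + 291*√44537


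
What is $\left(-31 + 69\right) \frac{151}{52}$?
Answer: $\frac{2869}{26} \approx 110.35$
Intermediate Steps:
$\left(-31 + 69\right) \frac{151}{52} = 38 \cdot 151 \cdot \frac{1}{52} = 38 \cdot \frac{151}{52} = \frac{2869}{26}$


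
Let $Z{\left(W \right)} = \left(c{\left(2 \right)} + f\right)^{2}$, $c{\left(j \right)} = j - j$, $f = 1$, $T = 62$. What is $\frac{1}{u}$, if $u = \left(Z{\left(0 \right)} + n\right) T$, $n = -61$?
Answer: $- \frac{1}{3720} \approx -0.00026882$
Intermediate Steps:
$c{\left(j \right)} = 0$
$Z{\left(W \right)} = 1$ ($Z{\left(W \right)} = \left(0 + 1\right)^{2} = 1^{2} = 1$)
$u = -3720$ ($u = \left(1 - 61\right) 62 = \left(-60\right) 62 = -3720$)
$\frac{1}{u} = \frac{1}{-3720} = - \frac{1}{3720}$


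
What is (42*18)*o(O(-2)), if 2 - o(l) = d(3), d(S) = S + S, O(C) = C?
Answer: -3024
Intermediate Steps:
d(S) = 2*S
o(l) = -4 (o(l) = 2 - 2*3 = 2 - 1*6 = 2 - 6 = -4)
(42*18)*o(O(-2)) = (42*18)*(-4) = 756*(-4) = -3024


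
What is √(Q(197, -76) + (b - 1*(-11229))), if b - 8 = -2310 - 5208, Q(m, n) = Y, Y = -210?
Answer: 11*√29 ≈ 59.237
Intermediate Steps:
Q(m, n) = -210
b = -7510 (b = 8 + (-2310 - 5208) = 8 - 7518 = -7510)
√(Q(197, -76) + (b - 1*(-11229))) = √(-210 + (-7510 - 1*(-11229))) = √(-210 + (-7510 + 11229)) = √(-210 + 3719) = √3509 = 11*√29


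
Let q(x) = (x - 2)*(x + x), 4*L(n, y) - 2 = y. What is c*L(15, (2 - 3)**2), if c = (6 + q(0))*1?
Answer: 9/2 ≈ 4.5000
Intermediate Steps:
L(n, y) = 1/2 + y/4
q(x) = 2*x*(-2 + x) (q(x) = (-2 + x)*(2*x) = 2*x*(-2 + x))
c = 6 (c = (6 + 2*0*(-2 + 0))*1 = (6 + 2*0*(-2))*1 = (6 + 0)*1 = 6*1 = 6)
c*L(15, (2 - 3)**2) = 6*(1/2 + (2 - 3)**2/4) = 6*(1/2 + (1/4)*(-1)**2) = 6*(1/2 + (1/4)*1) = 6*(1/2 + 1/4) = 6*(3/4) = 9/2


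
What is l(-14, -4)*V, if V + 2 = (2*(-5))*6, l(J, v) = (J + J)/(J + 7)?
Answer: -248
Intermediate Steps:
l(J, v) = 2*J/(7 + J) (l(J, v) = (2*J)/(7 + J) = 2*J/(7 + J))
V = -62 (V = -2 + (2*(-5))*6 = -2 - 10*6 = -2 - 60 = -62)
l(-14, -4)*V = (2*(-14)/(7 - 14))*(-62) = (2*(-14)/(-7))*(-62) = (2*(-14)*(-⅐))*(-62) = 4*(-62) = -248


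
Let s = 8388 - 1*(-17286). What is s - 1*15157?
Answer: 10517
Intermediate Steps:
s = 25674 (s = 8388 + 17286 = 25674)
s - 1*15157 = 25674 - 1*15157 = 25674 - 15157 = 10517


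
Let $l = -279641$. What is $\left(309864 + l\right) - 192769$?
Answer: $-162546$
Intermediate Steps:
$\left(309864 + l\right) - 192769 = \left(309864 - 279641\right) - 192769 = 30223 - 192769 = -162546$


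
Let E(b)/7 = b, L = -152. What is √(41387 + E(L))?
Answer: √40323 ≈ 200.81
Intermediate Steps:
E(b) = 7*b
√(41387 + E(L)) = √(41387 + 7*(-152)) = √(41387 - 1064) = √40323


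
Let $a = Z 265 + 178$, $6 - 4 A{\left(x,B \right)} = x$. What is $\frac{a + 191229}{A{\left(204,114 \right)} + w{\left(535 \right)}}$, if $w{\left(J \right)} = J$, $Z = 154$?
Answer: $\frac{464434}{971} \approx 478.3$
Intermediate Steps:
$A{\left(x,B \right)} = \frac{3}{2} - \frac{x}{4}$
$a = 40988$ ($a = 154 \cdot 265 + 178 = 40810 + 178 = 40988$)
$\frac{a + 191229}{A{\left(204,114 \right)} + w{\left(535 \right)}} = \frac{40988 + 191229}{\left(\frac{3}{2} - 51\right) + 535} = \frac{232217}{\left(\frac{3}{2} - 51\right) + 535} = \frac{232217}{- \frac{99}{2} + 535} = \frac{232217}{\frac{971}{2}} = 232217 \cdot \frac{2}{971} = \frac{464434}{971}$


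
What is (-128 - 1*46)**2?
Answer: 30276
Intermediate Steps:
(-128 - 1*46)**2 = (-128 - 46)**2 = (-174)**2 = 30276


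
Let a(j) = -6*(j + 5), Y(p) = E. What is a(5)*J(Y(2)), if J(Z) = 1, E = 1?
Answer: -60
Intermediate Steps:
Y(p) = 1
a(j) = -30 - 6*j (a(j) = -6*(5 + j) = -30 - 6*j)
a(5)*J(Y(2)) = (-30 - 6*5)*1 = (-30 - 30)*1 = -60*1 = -60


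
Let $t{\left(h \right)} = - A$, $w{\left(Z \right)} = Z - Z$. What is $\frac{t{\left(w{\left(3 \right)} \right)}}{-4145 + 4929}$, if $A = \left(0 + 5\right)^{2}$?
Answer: $- \frac{25}{784} \approx -0.031888$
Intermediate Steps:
$w{\left(Z \right)} = 0$
$A = 25$ ($A = 5^{2} = 25$)
$t{\left(h \right)} = -25$ ($t{\left(h \right)} = \left(-1\right) 25 = -25$)
$\frac{t{\left(w{\left(3 \right)} \right)}}{-4145 + 4929} = - \frac{25}{-4145 + 4929} = - \frac{25}{784}$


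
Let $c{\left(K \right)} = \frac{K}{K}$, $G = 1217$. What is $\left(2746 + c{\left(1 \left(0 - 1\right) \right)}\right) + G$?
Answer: $3964$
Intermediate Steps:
$c{\left(K \right)} = 1$
$\left(2746 + c{\left(1 \left(0 - 1\right) \right)}\right) + G = \left(2746 + 1\right) + 1217 = 2747 + 1217 = 3964$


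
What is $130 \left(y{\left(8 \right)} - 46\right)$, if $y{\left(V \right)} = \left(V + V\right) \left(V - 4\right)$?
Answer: $2340$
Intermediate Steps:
$y{\left(V \right)} = 2 V \left(-4 + V\right)$
$130 \left(y{\left(8 \right)} - 46\right) = 130 \left(2 \cdot 8 \left(-4 + 8\right) - 46\right) = 130 \left(2 \cdot 8 \cdot 4 + \left(-62 + 16\right)\right) = 130 \left(64 - 46\right) = 130 \cdot 18 = 2340$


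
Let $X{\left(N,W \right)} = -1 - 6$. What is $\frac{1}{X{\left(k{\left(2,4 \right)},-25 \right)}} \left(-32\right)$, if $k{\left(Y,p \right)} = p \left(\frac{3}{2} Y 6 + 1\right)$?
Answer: $\frac{32}{7} \approx 4.5714$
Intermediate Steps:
$k{\left(Y,p \right)} = p \left(1 + 9 Y\right)$ ($k{\left(Y,p \right)} = p \left(3 \cdot \frac{1}{2} Y 6 + 1\right) = p \left(\frac{3 Y}{2} \cdot 6 + 1\right) = p \left(9 Y + 1\right) = p \left(1 + 9 Y\right)$)
$X{\left(N,W \right)} = -7$ ($X{\left(N,W \right)} = -1 - 6 = -7$)
$\frac{1}{X{\left(k{\left(2,4 \right)},-25 \right)}} \left(-32\right) = \frac{1}{-7} \left(-32\right) = \left(- \frac{1}{7}\right) \left(-32\right) = \frac{32}{7}$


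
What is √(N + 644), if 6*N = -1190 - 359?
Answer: √13890/6 ≈ 19.643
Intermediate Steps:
N = -1549/6 (N = (-1190 - 359)/6 = (⅙)*(-1549) = -1549/6 ≈ -258.17)
√(N + 644) = √(-1549/6 + 644) = √(2315/6) = √13890/6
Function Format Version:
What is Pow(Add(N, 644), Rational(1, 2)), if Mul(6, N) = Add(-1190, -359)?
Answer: Mul(Rational(1, 6), Pow(13890, Rational(1, 2))) ≈ 19.643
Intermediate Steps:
N = Rational(-1549, 6) (N = Mul(Rational(1, 6), Add(-1190, -359)) = Mul(Rational(1, 6), -1549) = Rational(-1549, 6) ≈ -258.17)
Pow(Add(N, 644), Rational(1, 2)) = Pow(Add(Rational(-1549, 6), 644), Rational(1, 2)) = Pow(Rational(2315, 6), Rational(1, 2)) = Mul(Rational(1, 6), Pow(13890, Rational(1, 2)))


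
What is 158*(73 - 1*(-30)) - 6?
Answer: 16268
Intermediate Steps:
158*(73 - 1*(-30)) - 6 = 158*(73 + 30) - 6 = 158*103 - 6 = 16274 - 6 = 16268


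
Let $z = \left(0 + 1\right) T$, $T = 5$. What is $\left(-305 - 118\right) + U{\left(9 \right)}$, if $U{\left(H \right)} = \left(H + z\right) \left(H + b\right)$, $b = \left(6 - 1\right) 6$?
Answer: $123$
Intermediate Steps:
$z = 5$ ($z = \left(0 + 1\right) 5 = 1 \cdot 5 = 5$)
$b = 30$ ($b = 5 \cdot 6 = 30$)
$U{\left(H \right)} = \left(5 + H\right) \left(30 + H\right)$ ($U{\left(H \right)} = \left(H + 5\right) \left(H + 30\right) = \left(5 + H\right) \left(30 + H\right)$)
$\left(-305 - 118\right) + U{\left(9 \right)} = \left(-305 - 118\right) + \left(150 + 9^{2} + 35 \cdot 9\right) = -423 + \left(150 + 81 + 315\right) = -423 + 546 = 123$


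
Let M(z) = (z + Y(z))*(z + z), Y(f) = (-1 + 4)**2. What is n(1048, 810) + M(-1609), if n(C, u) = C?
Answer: 5149848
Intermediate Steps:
Y(f) = 9 (Y(f) = 3**2 = 9)
M(z) = 2*z*(9 + z) (M(z) = (z + 9)*(z + z) = (9 + z)*(2*z) = 2*z*(9 + z))
n(1048, 810) + M(-1609) = 1048 + 2*(-1609)*(9 - 1609) = 1048 + 2*(-1609)*(-1600) = 1048 + 5148800 = 5149848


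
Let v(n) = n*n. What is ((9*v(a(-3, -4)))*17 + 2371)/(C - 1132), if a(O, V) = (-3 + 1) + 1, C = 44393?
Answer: 2524/43261 ≈ 0.058344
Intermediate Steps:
a(O, V) = -1 (a(O, V) = -2 + 1 = -1)
v(n) = n²
((9*v(a(-3, -4)))*17 + 2371)/(C - 1132) = ((9*(-1)²)*17 + 2371)/(44393 - 1132) = ((9*1)*17 + 2371)/43261 = (9*17 + 2371)*(1/43261) = (153 + 2371)*(1/43261) = 2524*(1/43261) = 2524/43261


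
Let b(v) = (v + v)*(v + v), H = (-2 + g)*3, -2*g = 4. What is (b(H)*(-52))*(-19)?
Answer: 569088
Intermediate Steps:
g = -2 (g = -½*4 = -2)
H = -12 (H = (-2 - 2)*3 = -4*3 = -12)
b(v) = 4*v² (b(v) = (2*v)*(2*v) = 4*v²)
(b(H)*(-52))*(-19) = ((4*(-12)²)*(-52))*(-19) = ((4*144)*(-52))*(-19) = (576*(-52))*(-19) = -29952*(-19) = 569088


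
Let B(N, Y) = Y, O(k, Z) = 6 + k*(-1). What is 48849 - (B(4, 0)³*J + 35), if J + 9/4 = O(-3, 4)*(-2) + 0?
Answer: 48814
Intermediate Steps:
O(k, Z) = 6 - k
J = -81/4 (J = -9/4 + ((6 - 1*(-3))*(-2) + 0) = -9/4 + ((6 + 3)*(-2) + 0) = -9/4 + (9*(-2) + 0) = -9/4 + (-18 + 0) = -9/4 - 18 = -81/4 ≈ -20.250)
48849 - (B(4, 0)³*J + 35) = 48849 - (0³*(-81/4) + 35) = 48849 - (0*(-81/4) + 35) = 48849 - (0 + 35) = 48849 - 1*35 = 48849 - 35 = 48814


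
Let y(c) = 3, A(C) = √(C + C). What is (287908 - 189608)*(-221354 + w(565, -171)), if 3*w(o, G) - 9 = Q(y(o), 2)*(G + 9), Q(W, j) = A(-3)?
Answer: -21758803300 - 5308200*I*√6 ≈ -2.1759e+10 - 1.3002e+7*I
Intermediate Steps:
A(C) = √2*√C (A(C) = √(2*C) = √2*√C)
Q(W, j) = I*√6 (Q(W, j) = √2*√(-3) = √2*(I*√3) = I*√6)
w(o, G) = 3 + I*√6*(9 + G)/3 (w(o, G) = 3 + ((I*√6)*(G + 9))/3 = 3 + ((I*√6)*(9 + G))/3 = 3 + (I*√6*(9 + G))/3 = 3 + I*√6*(9 + G)/3)
(287908 - 189608)*(-221354 + w(565, -171)) = (287908 - 189608)*(-221354 + (3 + 3*I*√6 + (⅓)*I*(-171)*√6)) = 98300*(-221354 + (3 + 3*I*√6 - 57*I*√6)) = 98300*(-221354 + (3 - 54*I*√6)) = 98300*(-221351 - 54*I*√6) = -21758803300 - 5308200*I*√6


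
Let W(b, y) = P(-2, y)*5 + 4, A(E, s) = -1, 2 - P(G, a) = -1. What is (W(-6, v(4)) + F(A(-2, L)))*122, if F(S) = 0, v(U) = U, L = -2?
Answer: 2318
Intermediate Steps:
P(G, a) = 3 (P(G, a) = 2 - 1*(-1) = 2 + 1 = 3)
W(b, y) = 19 (W(b, y) = 3*5 + 4 = 15 + 4 = 19)
(W(-6, v(4)) + F(A(-2, L)))*122 = (19 + 0)*122 = 19*122 = 2318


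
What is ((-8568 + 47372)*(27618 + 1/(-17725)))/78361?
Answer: 18995685217396/1388948725 ≈ 13676.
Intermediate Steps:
((-8568 + 47372)*(27618 + 1/(-17725)))/78361 = (38804*(27618 - 1/17725))*(1/78361) = (38804*(489529049/17725))*(1/78361) = (18995685217396/17725)*(1/78361) = 18995685217396/1388948725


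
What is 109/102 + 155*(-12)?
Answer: -189611/102 ≈ -1858.9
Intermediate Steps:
109/102 + 155*(-12) = 109*(1/102) - 1860 = 109/102 - 1860 = -189611/102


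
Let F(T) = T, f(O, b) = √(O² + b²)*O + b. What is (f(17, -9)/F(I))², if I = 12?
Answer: 107011/144 - 17*√370/8 ≈ 702.26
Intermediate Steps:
f(O, b) = b + O*√(O² + b²) (f(O, b) = O*√(O² + b²) + b = b + O*√(O² + b²))
(f(17, -9)/F(I))² = ((-9 + 17*√(17² + (-9)²))/12)² = ((-9 + 17*√(289 + 81))*(1/12))² = ((-9 + 17*√370)*(1/12))² = (-¾ + 17*√370/12)²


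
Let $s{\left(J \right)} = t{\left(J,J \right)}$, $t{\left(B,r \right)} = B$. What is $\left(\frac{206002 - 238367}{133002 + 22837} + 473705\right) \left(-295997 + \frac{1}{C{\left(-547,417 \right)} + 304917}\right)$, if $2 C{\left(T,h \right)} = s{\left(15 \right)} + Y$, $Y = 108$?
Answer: $- \frac{13328168058174262963510}{95055088923} \approx -1.4022 \cdot 10^{11}$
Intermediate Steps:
$s{\left(J \right)} = J$
$C{\left(T,h \right)} = \frac{123}{2}$ ($C{\left(T,h \right)} = \frac{15 + 108}{2} = \frac{1}{2} \cdot 123 = \frac{123}{2}$)
$\left(\frac{206002 - 238367}{133002 + 22837} + 473705\right) \left(-295997 + \frac{1}{C{\left(-547,417 \right)} + 304917}\right) = \left(\frac{206002 - 238367}{133002 + 22837} + 473705\right) \left(-295997 + \frac{1}{\frac{123}{2} + 304917}\right) = \left(- \frac{32365}{155839} + 473705\right) \left(-295997 + \frac{1}{\frac{609957}{2}}\right) = \left(\left(-32365\right) \frac{1}{155839} + 473705\right) \left(-295997 + \frac{2}{609957}\right) = \left(- \frac{32365}{155839} + 473705\right) \left(- \frac{180545442127}{609957}\right) = \frac{73821681130}{155839} \left(- \frac{180545442127}{609957}\right) = - \frac{13328168058174262963510}{95055088923}$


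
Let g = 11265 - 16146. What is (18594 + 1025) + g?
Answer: 14738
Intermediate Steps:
g = -4881
(18594 + 1025) + g = (18594 + 1025) - 4881 = 19619 - 4881 = 14738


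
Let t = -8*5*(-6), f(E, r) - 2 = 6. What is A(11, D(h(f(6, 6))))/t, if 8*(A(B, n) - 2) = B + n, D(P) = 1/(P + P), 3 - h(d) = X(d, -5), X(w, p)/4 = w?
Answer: 313/22272 ≈ 0.014054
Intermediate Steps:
f(E, r) = 8 (f(E, r) = 2 + 6 = 8)
X(w, p) = 4*w
h(d) = 3 - 4*d
D(P) = 1/(2*P)
A(B, n) = 2 + B/8 + n/8 (A(B, n) = 2 + (B + n)/8 = 2 + (B/8 + n/8) = 2 + B/8 + n/8)
t = 240 (t = -40*(-6) = 240)
A(11, D(h(f(6, 6))))/t = (2 + (⅛)*11 + (1/(2*(3 - 4*8)))/8)/240 = (2 + 11/8 + (1/(2*(3 - 32)))/8)*(1/240) = (2 + 11/8 + ((½)/(-29))/8)*(1/240) = (2 + 11/8 + ((½)*(-1/29))/8)*(1/240) = (2 + 11/8 + (⅛)*(-1/58))*(1/240) = (2 + 11/8 - 1/464)*(1/240) = (1565/464)*(1/240) = 313/22272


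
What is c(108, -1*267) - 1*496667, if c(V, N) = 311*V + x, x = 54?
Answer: -463025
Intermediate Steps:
c(V, N) = 54 + 311*V (c(V, N) = 311*V + 54 = 54 + 311*V)
c(108, -1*267) - 1*496667 = (54 + 311*108) - 1*496667 = (54 + 33588) - 496667 = 33642 - 496667 = -463025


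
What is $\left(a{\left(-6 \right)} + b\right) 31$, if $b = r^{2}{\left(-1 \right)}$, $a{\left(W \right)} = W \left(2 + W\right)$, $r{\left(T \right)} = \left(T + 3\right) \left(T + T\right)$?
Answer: $1240$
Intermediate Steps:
$r{\left(T \right)} = 2 T \left(3 + T\right)$ ($r{\left(T \right)} = \left(3 + T\right) 2 T = 2 T \left(3 + T\right)$)
$b = 16$ ($b = \left(2 \left(-1\right) \left(3 - 1\right)\right)^{2} = \left(2 \left(-1\right) 2\right)^{2} = \left(-4\right)^{2} = 16$)
$\left(a{\left(-6 \right)} + b\right) 31 = \left(- 6 \left(2 - 6\right) + 16\right) 31 = \left(\left(-6\right) \left(-4\right) + 16\right) 31 = \left(24 + 16\right) 31 = 40 \cdot 31 = 1240$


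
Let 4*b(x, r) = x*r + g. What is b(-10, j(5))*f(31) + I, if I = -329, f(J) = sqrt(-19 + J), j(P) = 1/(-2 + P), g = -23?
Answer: -329 - 79*sqrt(3)/6 ≈ -351.81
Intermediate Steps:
b(x, r) = -23/4 + r*x/4 (b(x, r) = (x*r - 23)/4 = (r*x - 23)/4 = (-23 + r*x)/4 = -23/4 + r*x/4)
b(-10, j(5))*f(31) + I = (-23/4 + (1/4)*(-10)/(-2 + 5))*sqrt(-19 + 31) - 329 = (-23/4 + (1/4)*(-10)/3)*sqrt(12) - 329 = (-23/4 + (1/4)*(1/3)*(-10))*(2*sqrt(3)) - 329 = (-23/4 - 5/6)*(2*sqrt(3)) - 329 = -79*sqrt(3)/6 - 329 = -329 - 79*sqrt(3)/6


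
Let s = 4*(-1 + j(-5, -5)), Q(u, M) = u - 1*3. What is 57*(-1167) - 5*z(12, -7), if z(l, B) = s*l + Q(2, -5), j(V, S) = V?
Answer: -65074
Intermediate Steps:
Q(u, M) = -3 + u (Q(u, M) = u - 3 = -3 + u)
s = -24 (s = 4*(-1 - 5) = 4*(-6) = -24)
z(l, B) = -1 - 24*l (z(l, B) = -24*l + (-3 + 2) = -24*l - 1 = -1 - 24*l)
57*(-1167) - 5*z(12, -7) = 57*(-1167) - 5*(-1 - 24*12) = -66519 - 5*(-1 - 288) = -66519 - 5*(-289) = -66519 + 1445 = -65074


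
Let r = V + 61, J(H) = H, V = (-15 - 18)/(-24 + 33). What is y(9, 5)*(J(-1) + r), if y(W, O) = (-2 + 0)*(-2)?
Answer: 676/3 ≈ 225.33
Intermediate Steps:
V = -11/3 (V = -33/9 = -33*⅑ = -11/3 ≈ -3.6667)
y(W, O) = 4 (y(W, O) = -2*(-2) = 4)
r = 172/3 (r = -11/3 + 61 = 172/3 ≈ 57.333)
y(9, 5)*(J(-1) + r) = 4*(-1 + 172/3) = 4*(169/3) = 676/3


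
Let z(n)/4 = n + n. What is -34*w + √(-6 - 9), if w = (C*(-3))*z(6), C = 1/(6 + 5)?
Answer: 4896/11 + I*√15 ≈ 445.09 + 3.873*I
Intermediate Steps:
z(n) = 8*n (z(n) = 4*(n + n) = 4*(2*n) = 8*n)
C = 1/11 ≈ 0.090909
w = -144/11 (w = ((1/11)*(-3))*(8*6) = -3/11*48 = -144/11 ≈ -13.091)
-34*w + √(-6 - 9) = -34*(-144/11) + √(-6 - 9) = 4896/11 + √(-15) = 4896/11 + I*√15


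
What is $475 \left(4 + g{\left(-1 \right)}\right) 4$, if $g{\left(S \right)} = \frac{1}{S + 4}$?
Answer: $\frac{24700}{3} \approx 8233.3$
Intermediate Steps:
$g{\left(S \right)} = \frac{1}{4 + S}$
$475 \left(4 + g{\left(-1 \right)}\right) 4 = 475 \left(4 + \frac{1}{4 - 1}\right) 4 = 475 \left(4 + \frac{1}{3}\right) 4 = 475 \cdot \frac{13}{3} \cdot 4 = 475 \cdot \frac{52}{3} = \frac{24700}{3}$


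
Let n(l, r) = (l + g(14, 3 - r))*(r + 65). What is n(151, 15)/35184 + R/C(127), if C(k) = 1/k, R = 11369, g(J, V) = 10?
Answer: 3175055542/2199 ≈ 1.4439e+6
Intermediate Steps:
n(l, r) = (10 + l)*(65 + r) (n(l, r) = (l + 10)*(r + 65) = (10 + l)*(65 + r))
n(151, 15)/35184 + R/C(127) = (650 + 10*15 + 65*151 + 151*15)/35184 + 11369/(1/127) = (650 + 150 + 9815 + 2265)*(1/35184) + 11369/(1/127) = 12880*(1/35184) + 11369*127 = 805/2199 + 1443863 = 3175055542/2199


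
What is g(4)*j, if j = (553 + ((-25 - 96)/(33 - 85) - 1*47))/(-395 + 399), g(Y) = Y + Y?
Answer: 26433/26 ≈ 1016.7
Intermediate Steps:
g(Y) = 2*Y
j = 26433/208 (j = (553 + (-121/(-52) - 47))/4 = (553 + (-121*(-1/52) - 47))*(¼) = (553 + (121/52 - 47))*(¼) = (553 - 2323/52)*(¼) = (26433/52)*(¼) = 26433/208 ≈ 127.08)
g(4)*j = (2*4)*(26433/208) = 8*(26433/208) = 26433/26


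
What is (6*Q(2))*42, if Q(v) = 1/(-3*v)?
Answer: -42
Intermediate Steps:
Q(v) = -1/(3*v)
(6*Q(2))*42 = (6*(-⅓/2))*42 = (6*(-⅓*½))*42 = (6*(-⅙))*42 = -1*42 = -42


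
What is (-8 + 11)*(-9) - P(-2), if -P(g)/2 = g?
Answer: -31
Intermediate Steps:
P(g) = -2*g
(-8 + 11)*(-9) - P(-2) = (-8 + 11)*(-9) - (-2)*(-2) = 3*(-9) - 1*4 = -27 - 4 = -31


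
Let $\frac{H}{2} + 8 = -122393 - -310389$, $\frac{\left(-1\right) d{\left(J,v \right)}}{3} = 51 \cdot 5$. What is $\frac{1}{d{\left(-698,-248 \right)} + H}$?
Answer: $\frac{1}{375211} \approx 2.6652 \cdot 10^{-6}$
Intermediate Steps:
$d{\left(J,v \right)} = -765$ ($d{\left(J,v \right)} = - 3 \cdot 51 \cdot 5 = \left(-3\right) 255 = -765$)
$H = 375976$ ($H = -16 + 2 \left(-122393 - -310389\right) = -16 + 2 \left(-122393 + 310389\right) = -16 + 2 \cdot 187996 = -16 + 375992 = 375976$)
$\frac{1}{d{\left(-698,-248 \right)} + H} = \frac{1}{-765 + 375976} = \frac{1}{375211}$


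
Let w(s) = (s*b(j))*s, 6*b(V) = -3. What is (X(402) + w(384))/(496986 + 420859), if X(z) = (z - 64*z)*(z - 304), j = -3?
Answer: -2555676/917845 ≈ -2.7844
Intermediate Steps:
b(V) = -1/2 (b(V) = (1/6)*(-3) = -1/2)
w(s) = -s**2/2 (w(s) = (s*(-1/2))*s = (-s/2)*s = -s**2/2)
X(z) = -63*z*(-304 + z) (X(z) = (-63*z)*(-304 + z) = -63*z*(-304 + z))
(X(402) + w(384))/(496986 + 420859) = (63*402*(304 - 1*402) - 1/2*384**2)/(496986 + 420859) = (63*402*(304 - 402) - 1/2*147456)/917845 = (63*402*(-98) - 73728)*(1/917845) = (-2481948 - 73728)*(1/917845) = -2555676*1/917845 = -2555676/917845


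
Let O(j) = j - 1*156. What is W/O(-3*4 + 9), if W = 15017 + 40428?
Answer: -55445/159 ≈ -348.71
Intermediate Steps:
W = 55445
O(j) = -156 + j (O(j) = j - 156 = -156 + j)
W/O(-3*4 + 9) = 55445/(-156 + (-3*4 + 9)) = 55445/(-156 + (-12 + 9)) = 55445/(-156 - 3) = 55445/(-159) = 55445*(-1/159) = -55445/159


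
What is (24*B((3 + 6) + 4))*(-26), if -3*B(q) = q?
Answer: 2704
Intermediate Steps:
B(q) = -q/3
(24*B((3 + 6) + 4))*(-26) = (24*(-((3 + 6) + 4)/3))*(-26) = (24*(-(9 + 4)/3))*(-26) = (24*(-1/3*13))*(-26) = (24*(-13/3))*(-26) = -104*(-26) = 2704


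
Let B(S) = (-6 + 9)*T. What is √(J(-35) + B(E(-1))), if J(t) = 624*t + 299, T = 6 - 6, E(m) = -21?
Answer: I*√21541 ≈ 146.77*I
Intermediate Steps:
T = 0
J(t) = 299 + 624*t
B(S) = 0 (B(S) = (-6 + 9)*0 = 3*0 = 0)
√(J(-35) + B(E(-1))) = √((299 + 624*(-35)) + 0) = √((299 - 21840) + 0) = √(-21541 + 0) = √(-21541) = I*√21541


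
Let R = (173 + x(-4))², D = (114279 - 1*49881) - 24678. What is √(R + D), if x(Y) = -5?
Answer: 2*√16986 ≈ 260.66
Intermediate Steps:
D = 39720 (D = (114279 - 49881) - 24678 = 64398 - 24678 = 39720)
R = 28224 (R = (173 - 5)² = 168² = 28224)
√(R + D) = √(28224 + 39720) = √67944 = 2*√16986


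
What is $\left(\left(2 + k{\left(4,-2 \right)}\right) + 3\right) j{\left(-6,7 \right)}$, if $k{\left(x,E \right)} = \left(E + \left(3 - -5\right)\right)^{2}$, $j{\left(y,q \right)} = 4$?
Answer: $164$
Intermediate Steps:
$k{\left(x,E \right)} = \left(8 + E\right)^{2}$ ($k{\left(x,E \right)} = \left(E + \left(3 + 5\right)\right)^{2} = \left(E + 8\right)^{2} = \left(8 + E\right)^{2}$)
$\left(\left(2 + k{\left(4,-2 \right)}\right) + 3\right) j{\left(-6,7 \right)} = \left(\left(2 + \left(8 - 2\right)^{2}\right) + 3\right) 4 = \left(\left(2 + 6^{2}\right) + 3\right) 4 = \left(\left(2 + 36\right) + 3\right) 4 = \left(38 + 3\right) 4 = 41 \cdot 4 = 164$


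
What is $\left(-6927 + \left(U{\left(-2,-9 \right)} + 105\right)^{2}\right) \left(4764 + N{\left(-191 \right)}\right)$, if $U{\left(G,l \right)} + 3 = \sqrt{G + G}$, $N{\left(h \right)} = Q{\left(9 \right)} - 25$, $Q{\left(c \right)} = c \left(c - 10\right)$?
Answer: $16427290 + 1929840 i \approx 1.6427 \cdot 10^{7} + 1.9298 \cdot 10^{6} i$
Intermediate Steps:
$Q{\left(c \right)} = c \left(-10 + c\right)$
$N{\left(h \right)} = -34$ ($N{\left(h \right)} = 9 \left(-10 + 9\right) - 25 = 9 \left(-1\right) - 25 = -9 - 25 = -34$)
$U{\left(G,l \right)} = -3 + \sqrt{2} \sqrt{G}$ ($U{\left(G,l \right)} = -3 + \sqrt{G + G} = -3 + \sqrt{2 G} = -3 + \sqrt{2} \sqrt{G}$)
$\left(-6927 + \left(U{\left(-2,-9 \right)} + 105\right)^{2}\right) \left(4764 + N{\left(-191 \right)}\right) = \left(-6927 + \left(\left(-3 + \sqrt{2} \sqrt{-2}\right) + 105\right)^{2}\right) \left(4764 - 34\right) = \left(-6927 + \left(\left(-3 + \sqrt{2} i \sqrt{2}\right) + 105\right)^{2}\right) 4730 = \left(-6927 + \left(\left(-3 + 2 i\right) + 105\right)^{2}\right) 4730 = \left(-6927 + \left(102 + 2 i\right)^{2}\right) 4730 = -32764710 + 4730 \left(102 + 2 i\right)^{2}$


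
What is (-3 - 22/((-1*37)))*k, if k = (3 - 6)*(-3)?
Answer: -801/37 ≈ -21.649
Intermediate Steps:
k = 9 (k = -3*(-3) = 9)
(-3 - 22/((-1*37)))*k = (-3 - 22/((-1*37)))*9 = (-3 - 22/(-37))*9 = (-3 - 22*(-1/37))*9 = (-3 + 22/37)*9 = -89/37*9 = -801/37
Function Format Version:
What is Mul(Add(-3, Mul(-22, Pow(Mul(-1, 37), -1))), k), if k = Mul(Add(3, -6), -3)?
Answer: Rational(-801, 37) ≈ -21.649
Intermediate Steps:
k = 9 (k = Mul(-3, -3) = 9)
Mul(Add(-3, Mul(-22, Pow(Mul(-1, 37), -1))), k) = Mul(Add(-3, Mul(-22, Pow(Mul(-1, 37), -1))), 9) = Mul(Add(-3, Mul(-22, Pow(-37, -1))), 9) = Mul(Add(-3, Mul(-22, Rational(-1, 37))), 9) = Mul(Add(-3, Rational(22, 37)), 9) = Mul(Rational(-89, 37), 9) = Rational(-801, 37)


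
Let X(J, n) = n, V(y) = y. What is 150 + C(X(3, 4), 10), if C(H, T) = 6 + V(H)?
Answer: 160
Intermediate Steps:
C(H, T) = 6 + H
150 + C(X(3, 4), 10) = 150 + (6 + 4) = 150 + 10 = 160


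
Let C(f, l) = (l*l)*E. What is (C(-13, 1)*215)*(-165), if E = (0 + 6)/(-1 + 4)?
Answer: -70950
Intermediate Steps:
E = 2 (E = 6/3 = 6*(1/3) = 2)
C(f, l) = 2*l**2 (C(f, l) = (l*l)*2 = l**2*2 = 2*l**2)
(C(-13, 1)*215)*(-165) = ((2*1**2)*215)*(-165) = ((2*1)*215)*(-165) = (2*215)*(-165) = 430*(-165) = -70950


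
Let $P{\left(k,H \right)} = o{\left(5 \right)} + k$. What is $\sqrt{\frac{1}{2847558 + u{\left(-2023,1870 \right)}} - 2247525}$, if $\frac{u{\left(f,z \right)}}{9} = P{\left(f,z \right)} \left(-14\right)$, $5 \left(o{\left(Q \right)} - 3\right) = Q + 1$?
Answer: $\frac{i \sqrt{540639322182958910730}}{15509634} \approx 1499.2 i$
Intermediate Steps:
$o{\left(Q \right)} = \frac{16}{5} + \frac{Q}{5}$ ($o{\left(Q \right)} = 3 + \frac{Q + 1}{5} = 3 + \frac{1 + Q}{5} = 3 + \left(\frac{1}{5} + \frac{Q}{5}\right) = \frac{16}{5} + \frac{Q}{5}$)
$P{\left(k,H \right)} = \frac{21}{5} + k$ ($P{\left(k,H \right)} = \left(\frac{16}{5} + \frac{1}{5} \cdot 5\right) + k = \left(\frac{16}{5} + 1\right) + k = \frac{21}{5} + k$)
$u{\left(f,z \right)} = - \frac{2646}{5} - 126 f$ ($u{\left(f,z \right)} = 9 \left(\frac{21}{5} + f\right) \left(-14\right) = 9 \left(- \frac{294}{5} - 14 f\right) = - \frac{2646}{5} - 126 f$)
$\sqrt{\frac{1}{2847558 + u{\left(-2023,1870 \right)}} - 2247525} = \sqrt{\frac{1}{2847558 - - \frac{1271844}{5}} - 2247525} = \sqrt{\frac{1}{2847558 + \left(- \frac{2646}{5} + 254898\right)} - 2247525} = \sqrt{\frac{1}{2847558 + \frac{1271844}{5}} - 2247525} = \sqrt{\frac{1}{\frac{15509634}{5}} - 2247525} = \sqrt{\frac{5}{15509634} - 2247525} = \sqrt{- \frac{34858290155845}{15509634}} = \frac{i \sqrt{540639322182958910730}}{15509634}$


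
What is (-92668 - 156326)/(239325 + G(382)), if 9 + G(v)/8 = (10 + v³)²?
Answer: -248994/24858236770707125 ≈ -1.0017e-11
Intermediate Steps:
G(v) = -72 + 8*(10 + v³)²
(-92668 - 156326)/(239325 + G(382)) = (-92668 - 156326)/(239325 + (-72 + 8*(10 + 382³)²)) = -248994/(239325 + (-72 + 8*(10 + 55742968)²)) = -248994/(239325 + (-72 + 8*55742978²)) = -248994/(239325 + (-72 + 8*3107279596308484)) = -248994/(239325 + (-72 + 24858236770467872)) = -248994/(239325 + 24858236770467800) = -248994/24858236770707125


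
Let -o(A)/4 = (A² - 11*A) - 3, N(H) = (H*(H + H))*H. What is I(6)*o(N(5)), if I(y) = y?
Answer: -1433928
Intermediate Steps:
N(H) = 2*H³ (N(H) = (H*(2*H))*H = (2*H²)*H = 2*H³)
o(A) = 12 - 4*A² + 44*A (o(A) = -4*((A² - 11*A) - 3) = -4*(-3 + A² - 11*A) = 12 - 4*A² + 44*A)
I(6)*o(N(5)) = 6*(12 - 4*(2*5³)² + 44*(2*5³)) = 6*(12 - 4*(2*125)² + 44*(2*125)) = 6*(12 - 4*250² + 44*250) = 6*(12 - 4*62500 + 11000) = 6*(12 - 250000 + 11000) = 6*(-238988) = -1433928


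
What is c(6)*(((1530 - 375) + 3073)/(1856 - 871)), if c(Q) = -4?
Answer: -16912/985 ≈ -17.170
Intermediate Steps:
c(6)*(((1530 - 375) + 3073)/(1856 - 871)) = -4*((1530 - 375) + 3073)/(1856 - 871) = -4*(1155 + 3073)/985 = -16912/985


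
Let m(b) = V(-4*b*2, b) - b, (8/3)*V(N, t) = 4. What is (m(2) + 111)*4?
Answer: 442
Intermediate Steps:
V(N, t) = 3/2 (V(N, t) = (3/8)*4 = 3/2)
m(b) = 3/2 - b
(m(2) + 111)*4 = ((3/2 - 1*2) + 111)*4 = ((3/2 - 2) + 111)*4 = (-1/2 + 111)*4 = (221/2)*4 = 442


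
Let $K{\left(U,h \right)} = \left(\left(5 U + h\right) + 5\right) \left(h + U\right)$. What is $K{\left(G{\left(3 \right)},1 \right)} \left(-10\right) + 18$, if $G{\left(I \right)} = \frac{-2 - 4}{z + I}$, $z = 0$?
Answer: $-22$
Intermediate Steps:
$G{\left(I \right)} = - \frac{6}{I}$ ($G{\left(I \right)} = \frac{-2 - 4}{0 + I} = - \frac{6}{I}$)
$K{\left(U,h \right)} = \left(U + h\right) \left(5 + h + 5 U\right)$ ($K{\left(U,h \right)} = \left(\left(h + 5 U\right) + 5\right) \left(U + h\right) = \left(5 + h + 5 U\right) \left(U + h\right) = \left(U + h\right) \left(5 + h + 5 U\right)$)
$K{\left(G{\left(3 \right)},1 \right)} \left(-10\right) + 18 = \left(1^{2} + 5 \left(- \frac{6}{3}\right) + 5 \cdot 1 + 5 \left(- \frac{6}{3}\right)^{2} + 6 \left(- \frac{6}{3}\right) 1\right) \left(-10\right) + 18 = \left(1 + 5 \left(\left(-6\right) \frac{1}{3}\right) + 5 + 5 \left(\left(-6\right) \frac{1}{3}\right)^{2} + 6 \left(\left(-6\right) \frac{1}{3}\right) 1\right) \left(-10\right) + 18 = \left(1 + 5 \left(-2\right) + 5 + 5 \left(-2\right)^{2} + 6 \left(-2\right) 1\right) \left(-10\right) + 18 = \left(1 - 10 + 5 + 5 \cdot 4 - 12\right) \left(-10\right) + 18 = \left(1 - 10 + 5 + 20 - 12\right) \left(-10\right) + 18 = 4 \left(-10\right) + 18 = -40 + 18 = -22$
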